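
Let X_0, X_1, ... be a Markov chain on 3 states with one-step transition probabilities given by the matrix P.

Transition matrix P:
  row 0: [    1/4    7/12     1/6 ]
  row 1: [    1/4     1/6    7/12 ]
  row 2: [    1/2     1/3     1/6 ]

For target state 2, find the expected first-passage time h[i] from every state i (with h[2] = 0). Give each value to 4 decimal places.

First-step conditioning: h[2] = 0; for i ≠ 2, h[i] = 1 + Σ_k P[i][k]·h[k].
  h[0] = 1 + 1/4·h[0] + 7/12·h[1]
  h[1] = 1 + 1/4·h[0] + 1/6·h[1]
Solving the 2×2 linear system over states ≠ 2 gives exactly h = [68/23, 48/23, 0] (h[2] = 0 is the target).

h = [2.9565, 2.0870, 0.0000]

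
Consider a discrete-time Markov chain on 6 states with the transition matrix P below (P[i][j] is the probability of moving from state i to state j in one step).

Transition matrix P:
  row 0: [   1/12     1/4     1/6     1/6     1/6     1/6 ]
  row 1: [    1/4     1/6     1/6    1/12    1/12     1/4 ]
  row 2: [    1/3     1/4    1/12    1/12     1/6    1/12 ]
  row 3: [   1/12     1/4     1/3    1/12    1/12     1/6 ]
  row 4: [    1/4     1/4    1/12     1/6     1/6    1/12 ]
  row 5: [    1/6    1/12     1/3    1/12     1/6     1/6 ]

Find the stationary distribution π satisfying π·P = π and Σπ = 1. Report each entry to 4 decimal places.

Balance equations π_j = Σ_i π_i·P[i][j]:
  π_0 = 1/12·π_0 + 1/4·π_1 + 1/3·π_2 + 1/12·π_3 + 1/4·π_4 + 1/6·π_5
  π_1 = 1/4·π_0 + 1/6·π_1 + 1/4·π_2 + 1/4·π_3 + 1/4·π_4 + 1/12·π_5
  π_2 = 1/6·π_0 + 1/6·π_1 + 1/12·π_2 + 1/3·π_3 + 1/12·π_4 + 1/3·π_5
  π_3 = 1/6·π_0 + 1/12·π_1 + 1/12·π_2 + 1/12·π_3 + 1/6·π_4 + 1/12·π_5
  π_4 = 1/6·π_0 + 1/12·π_1 + 1/6·π_2 + 1/12·π_3 + 1/6·π_4 + 1/6·π_5
  normalize: π_0 + π_1 + π_2 + π_3 + π_4 + π_5 = 1
Solving the linear system gives exactly π = [13165/65728, 6791/32864, 12119/65728, 3671/32864, 9211/65728, 793/5056].

π = [0.2003, 0.2066, 0.1844, 0.1117, 0.1401, 0.1568]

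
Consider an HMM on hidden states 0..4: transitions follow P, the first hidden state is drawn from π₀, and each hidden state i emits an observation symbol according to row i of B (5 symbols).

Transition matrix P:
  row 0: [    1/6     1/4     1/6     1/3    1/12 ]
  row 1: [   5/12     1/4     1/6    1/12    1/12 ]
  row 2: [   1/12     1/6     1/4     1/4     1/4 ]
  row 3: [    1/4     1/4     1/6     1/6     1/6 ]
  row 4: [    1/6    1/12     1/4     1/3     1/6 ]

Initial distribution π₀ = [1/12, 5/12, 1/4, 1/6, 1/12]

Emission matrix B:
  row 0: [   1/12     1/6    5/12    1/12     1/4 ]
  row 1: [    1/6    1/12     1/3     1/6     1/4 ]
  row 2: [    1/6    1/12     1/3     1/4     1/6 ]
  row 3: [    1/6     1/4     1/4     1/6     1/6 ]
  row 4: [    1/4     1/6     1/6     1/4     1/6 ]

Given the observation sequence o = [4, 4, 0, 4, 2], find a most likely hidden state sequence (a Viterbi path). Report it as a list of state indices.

path = [1, 0, 3, 1, 0]

t=0: δ = [2.083e-02, 1.042e-01, 4.167e-02, 2.778e-02, 1.389e-02]  (obs o_0=4)
t=1: δ = [1.085e-02, 6.510e-03, 2.894e-03, 1.736e-03, 1.736e-03]  ψ = [1, 1, 1, 2, 2]  (obs o_1=4)
t=2: δ = [2.261e-04, 4.521e-04, 3.014e-04, 6.028e-04, 2.261e-04]  ψ = [1, 0, 0, 0, 0]  (obs o_2=0)
t=3: δ = [4.710e-05, 3.768e-05, 1.674e-05, 1.674e-05, 1.674e-05]  ψ = [1, 3, 3, 3, 3]  (obs o_3=4)
t=4: δ = [6.541e-06, 3.925e-06, 2.616e-06, 3.925e-06, 6.977e-07]  ψ = [1, 0, 0, 0, 2]  (obs o_4=2)
backtrack: best end state = 0; path = [1, 0, 3, 1, 0]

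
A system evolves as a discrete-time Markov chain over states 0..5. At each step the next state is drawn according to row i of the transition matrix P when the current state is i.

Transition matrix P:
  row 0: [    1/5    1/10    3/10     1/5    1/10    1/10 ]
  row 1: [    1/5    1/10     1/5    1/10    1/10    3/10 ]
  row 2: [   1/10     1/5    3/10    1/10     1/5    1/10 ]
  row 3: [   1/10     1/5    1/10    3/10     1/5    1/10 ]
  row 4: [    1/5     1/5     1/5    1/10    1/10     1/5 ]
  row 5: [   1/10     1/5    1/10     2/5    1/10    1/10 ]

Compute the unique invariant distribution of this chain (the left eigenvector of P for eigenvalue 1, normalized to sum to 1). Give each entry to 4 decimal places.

Balance equations π_j = Σ_i π_i·P[i][j]:
  π_0 = 1/5·π_0 + 1/5·π_1 + 1/10·π_2 + 1/10·π_3 + 1/5·π_4 + 1/10·π_5
  π_1 = 1/10·π_0 + 1/10·π_1 + 1/5·π_2 + 1/5·π_3 + 1/5·π_4 + 1/5·π_5
  π_2 = 3/10·π_0 + 1/5·π_1 + 3/10·π_2 + 1/10·π_3 + 1/5·π_4 + 1/10·π_5
  π_3 = 1/5·π_0 + 1/10·π_1 + 1/10·π_2 + 3/10·π_3 + 1/10·π_4 + 2/5·π_5
  π_4 = 1/10·π_0 + 1/10·π_1 + 1/5·π_2 + 1/5·π_3 + 1/10·π_4 + 1/10·π_5
  normalize: π_0 + π_1 + π_2 + π_3 + π_4 + π_5 = 1
Solving the linear system gives exactly π = [74/509, 944/5599, 407/2036, 4447/22396, 783/5599, 827/5599].

π = [0.1454, 0.1686, 0.1999, 0.1986, 0.1398, 0.1477]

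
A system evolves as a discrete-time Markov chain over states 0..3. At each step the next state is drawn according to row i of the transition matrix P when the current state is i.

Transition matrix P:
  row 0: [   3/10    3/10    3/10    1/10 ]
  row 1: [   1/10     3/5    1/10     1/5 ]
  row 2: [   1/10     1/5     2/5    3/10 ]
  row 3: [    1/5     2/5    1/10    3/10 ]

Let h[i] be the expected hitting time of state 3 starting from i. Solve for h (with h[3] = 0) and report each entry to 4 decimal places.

First-step conditioning: h[3] = 0; for i ≠ 3, h[i] = 1 + Σ_k P[i][k]·h[k].
  h[0] = 1 + 3/10·h[0] + 3/10·h[1] + 3/10·h[2]
  h[1] = 1 + 1/10·h[0] + 3/5·h[1] + 1/10·h[2]
  h[2] = 1 + 1/10·h[0] + 1/5·h[1] + 2/5·h[2]
Solving the 3×3 linear system over states ≠ 3 gives exactly h = [122/23, 112/23, 96/23, 0] (h[3] = 0 is the target).

h = [5.3043, 4.8696, 4.1739, 0.0000]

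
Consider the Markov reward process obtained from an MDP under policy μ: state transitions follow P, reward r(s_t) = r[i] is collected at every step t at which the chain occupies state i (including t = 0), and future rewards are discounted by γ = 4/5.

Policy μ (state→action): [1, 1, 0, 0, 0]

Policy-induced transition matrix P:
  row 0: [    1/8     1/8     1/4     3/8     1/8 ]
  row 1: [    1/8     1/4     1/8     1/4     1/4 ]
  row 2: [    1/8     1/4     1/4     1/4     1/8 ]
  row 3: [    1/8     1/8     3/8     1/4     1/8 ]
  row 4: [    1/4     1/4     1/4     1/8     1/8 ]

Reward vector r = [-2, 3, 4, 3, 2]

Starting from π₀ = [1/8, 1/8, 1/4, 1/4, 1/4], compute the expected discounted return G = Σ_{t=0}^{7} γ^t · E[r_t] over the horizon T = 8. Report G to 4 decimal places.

G = 9.8886

t=0: π = [0.1250, 0.1250, 0.2500, 0.2500, 0.2500], E[r] = 2.3750, γ^t·E[r] = 2.375000, running G = 2.375000
t=1: π = [0.1563, 0.2031, 0.2656, 0.2344, 0.1406], E[r] = 2.3438, γ^t·E[r] = 1.875000, running G = 4.250000
t=2: π = [0.1426, 0.2012, 0.2539, 0.2520, 0.1504], E[r] = 2.3906, γ^t·E[r] = 1.530000, running G = 5.780000
t=3: π = [0.1438, 0.2007, 0.2563, 0.2490, 0.1501], E[r] = 2.3872, γ^t·E[r] = 1.222250, running G = 7.002250
t=4: π = [0.1438, 0.2009, 0.2560, 0.2492, 0.1501], E[r] = 2.3871, γ^t·E[r] = 0.977763, running G = 7.980013
t=5: π = [0.1438, 0.2009, 0.2560, 0.2492, 0.1501], E[r] = 2.3871, γ^t·E[r] = 0.782213, running G = 8.762225
t=6: π = [0.1438, 0.2009, 0.2560, 0.2492, 0.1501], E[r] = 2.3871, γ^t·E[r] = 0.625767, running G = 9.387992
t=7: π = [0.1438, 0.2009, 0.2560, 0.2492, 0.1501], E[r] = 2.3871, γ^t·E[r] = 0.500614, running G = 9.888606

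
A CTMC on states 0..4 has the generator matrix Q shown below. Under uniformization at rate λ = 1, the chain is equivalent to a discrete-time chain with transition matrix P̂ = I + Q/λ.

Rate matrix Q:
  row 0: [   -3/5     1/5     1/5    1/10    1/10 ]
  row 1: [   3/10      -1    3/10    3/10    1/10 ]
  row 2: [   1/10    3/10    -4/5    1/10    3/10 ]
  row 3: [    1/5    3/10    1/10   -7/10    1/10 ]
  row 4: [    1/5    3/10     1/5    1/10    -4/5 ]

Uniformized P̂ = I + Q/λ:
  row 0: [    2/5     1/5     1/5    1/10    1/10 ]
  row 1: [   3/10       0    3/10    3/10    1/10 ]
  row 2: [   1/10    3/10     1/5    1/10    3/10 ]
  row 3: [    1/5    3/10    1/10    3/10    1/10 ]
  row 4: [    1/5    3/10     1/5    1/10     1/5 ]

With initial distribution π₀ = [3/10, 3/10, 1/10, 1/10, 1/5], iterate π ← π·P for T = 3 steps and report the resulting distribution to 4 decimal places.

π = [0.2522, 0.2094, 0.2046, 0.1780, 0.1558]

t=0: π = [0.3000, 0.3000, 0.1000, 0.1000, 0.2000]
t=1: π = [0.2800, 0.1800, 0.2200, 0.1800, 0.1400]
t=2: π = [0.2520, 0.2180, 0.2000, 0.1720, 0.1580]
t=3: π = [0.2522, 0.2094, 0.2046, 0.1780, 0.1558]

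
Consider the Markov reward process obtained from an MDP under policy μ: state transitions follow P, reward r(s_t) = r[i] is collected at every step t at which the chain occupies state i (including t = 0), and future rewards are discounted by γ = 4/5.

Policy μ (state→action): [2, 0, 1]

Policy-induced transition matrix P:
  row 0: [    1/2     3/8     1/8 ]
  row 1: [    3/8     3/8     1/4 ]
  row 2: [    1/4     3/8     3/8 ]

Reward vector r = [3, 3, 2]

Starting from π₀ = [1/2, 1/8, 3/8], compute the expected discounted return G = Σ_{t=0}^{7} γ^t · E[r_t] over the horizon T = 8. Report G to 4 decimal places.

G = 11.3788

t=0: π = [0.5000, 0.1250, 0.3750], E[r] = 2.6250, γ^t·E[r] = 2.625000, running G = 2.625000
t=1: π = [0.3906, 0.3750, 0.2344], E[r] = 2.7656, γ^t·E[r] = 2.212500, running G = 4.837500
t=2: π = [0.3945, 0.3750, 0.2305], E[r] = 2.7695, γ^t·E[r] = 1.772500, running G = 6.610000
t=3: π = [0.3955, 0.3750, 0.2295], E[r] = 2.7705, γ^t·E[r] = 1.418500, running G = 8.028500
t=4: π = [0.3958, 0.3750, 0.2292], E[r] = 2.7708, γ^t·E[r] = 1.134900, running G = 9.163400
t=5: π = [0.3958, 0.3750, 0.2292], E[r] = 2.7708, γ^t·E[r] = 0.907940, running G = 10.071340
t=6: π = [0.3958, 0.3750, 0.2292], E[r] = 2.7708, γ^t·E[r] = 0.726356, running G = 10.797696
t=7: π = [0.3958, 0.3750, 0.2292], E[r] = 2.7708, γ^t·E[r] = 0.581086, running G = 11.378782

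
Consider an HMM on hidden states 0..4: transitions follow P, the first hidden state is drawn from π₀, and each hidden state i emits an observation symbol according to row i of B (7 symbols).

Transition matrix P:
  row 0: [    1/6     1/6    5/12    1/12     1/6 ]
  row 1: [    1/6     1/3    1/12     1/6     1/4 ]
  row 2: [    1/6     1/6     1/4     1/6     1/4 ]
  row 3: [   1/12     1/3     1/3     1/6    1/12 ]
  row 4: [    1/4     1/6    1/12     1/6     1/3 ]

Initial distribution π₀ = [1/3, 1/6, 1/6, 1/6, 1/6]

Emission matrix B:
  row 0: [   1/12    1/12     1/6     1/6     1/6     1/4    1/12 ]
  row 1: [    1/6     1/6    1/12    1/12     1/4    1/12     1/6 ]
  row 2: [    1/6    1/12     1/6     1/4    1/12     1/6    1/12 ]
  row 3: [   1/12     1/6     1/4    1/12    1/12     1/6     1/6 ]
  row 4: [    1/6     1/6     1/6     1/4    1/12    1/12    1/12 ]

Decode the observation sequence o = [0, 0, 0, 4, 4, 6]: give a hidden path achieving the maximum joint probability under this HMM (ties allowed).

path = [1, 1, 1, 1, 1, 1]

t=0: δ = [2.778e-02, 2.778e-02, 2.778e-02, 1.389e-02, 2.778e-02]  (obs o_0=0)
t=1: δ = [5.787e-04, 1.543e-03, 1.929e-03, 3.858e-04, 1.543e-03]  ψ = [4, 1, 0, 1, 4]  (obs o_1=0)
t=2: δ = [3.215e-05, 8.573e-05, 8.038e-05, 2.679e-05, 8.573e-05]  ψ = [4, 1, 2, 2, 4]  (obs o_2=0)
t=3: δ = [3.572e-06, 7.144e-06, 1.674e-06, 1.191e-06, 2.381e-06]  ψ = [4, 1, 2, 1, 4]  (obs o_3=4)
t=4: δ = [1.985e-07, 5.954e-07, 1.240e-07, 9.923e-08, 1.488e-07]  ψ = [1, 1, 0, 1, 1]  (obs o_4=4)
t=5: δ = [8.269e-09, 3.308e-08, 6.891e-09, 1.654e-08, 1.240e-08]  ψ = [1, 1, 0, 1, 1]  (obs o_5=6)
backtrack: best end state = 1; path = [1, 1, 1, 1, 1, 1]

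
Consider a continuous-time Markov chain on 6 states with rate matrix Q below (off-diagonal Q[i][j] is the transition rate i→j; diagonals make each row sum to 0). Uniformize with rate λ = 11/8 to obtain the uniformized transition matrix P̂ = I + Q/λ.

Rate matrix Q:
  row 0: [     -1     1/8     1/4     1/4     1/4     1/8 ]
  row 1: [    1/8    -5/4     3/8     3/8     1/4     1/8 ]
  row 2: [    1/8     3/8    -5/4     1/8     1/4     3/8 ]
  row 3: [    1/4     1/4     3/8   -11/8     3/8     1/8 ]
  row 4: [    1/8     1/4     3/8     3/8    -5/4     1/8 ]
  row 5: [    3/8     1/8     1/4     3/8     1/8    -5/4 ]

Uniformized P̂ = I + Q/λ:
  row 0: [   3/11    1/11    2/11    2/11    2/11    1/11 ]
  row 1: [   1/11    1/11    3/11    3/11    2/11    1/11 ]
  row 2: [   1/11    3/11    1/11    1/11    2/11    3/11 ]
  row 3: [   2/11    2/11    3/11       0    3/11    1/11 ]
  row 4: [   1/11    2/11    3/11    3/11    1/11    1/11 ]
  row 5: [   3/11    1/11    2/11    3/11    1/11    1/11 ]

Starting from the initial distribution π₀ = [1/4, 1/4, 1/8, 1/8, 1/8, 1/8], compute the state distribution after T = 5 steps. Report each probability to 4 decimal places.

t=0: π = [0.2500, 0.2500, 0.1250, 0.1250, 0.1250, 0.1250]
t=1: π = [0.1705, 0.1364, 0.2159, 0.1932, 0.1705, 0.1136]
t=2: π = [0.1601, 0.1632, 0.2076, 0.1653, 0.1736, 0.1302]
t=3: π = [0.1587, 0.1595, 0.2086, 0.1753, 0.1692, 0.1287]
t=4: π = [0.1591, 0.1602, 0.2087, 0.1726, 0.1707, 0.1288]
t=5: π = [0.1589, 0.1601, 0.2086, 0.1733, 0.1703, 0.1289]

π = [0.1589, 0.1601, 0.2086, 0.1733, 0.1703, 0.1289]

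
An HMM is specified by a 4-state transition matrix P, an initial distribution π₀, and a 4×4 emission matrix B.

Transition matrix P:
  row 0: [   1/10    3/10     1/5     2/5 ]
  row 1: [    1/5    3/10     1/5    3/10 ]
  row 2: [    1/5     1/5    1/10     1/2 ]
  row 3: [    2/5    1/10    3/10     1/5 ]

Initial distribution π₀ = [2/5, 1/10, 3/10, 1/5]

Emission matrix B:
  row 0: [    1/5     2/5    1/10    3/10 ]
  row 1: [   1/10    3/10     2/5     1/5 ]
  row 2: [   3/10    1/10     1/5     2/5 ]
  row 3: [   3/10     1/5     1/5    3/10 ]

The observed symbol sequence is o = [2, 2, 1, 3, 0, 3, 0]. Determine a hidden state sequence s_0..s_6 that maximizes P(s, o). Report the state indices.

path = [2, 3, 0, 2, 3, 2, 3]

t=0: δ = [4.000e-02, 4.000e-02, 6.000e-02, 4.000e-02]  (obs o_0=2)
t=1: δ = [1.600e-03, 4.800e-03, 2.400e-03, 6.000e-03]  ψ = [3, 0, 3, 2]  (obs o_1=2)
t=2: δ = [9.600e-04, 4.320e-04, 1.800e-04, 2.880e-04]  ψ = [3, 1, 3, 1]  (obs o_2=1)
t=3: δ = [3.456e-05, 5.760e-05, 7.680e-05, 1.152e-04]  ψ = [3, 0, 0, 0]  (obs o_3=3)
t=4: δ = [9.216e-06, 1.728e-06, 1.037e-05, 1.152e-05]  ψ = [3, 1, 3, 2]  (obs o_4=0)
t=5: δ = [1.382e-06, 5.530e-07, 1.382e-06, 1.555e-06]  ψ = [3, 0, 3, 2]  (obs o_5=3)
t=6: δ = [1.244e-07, 4.147e-08, 1.400e-07, 2.074e-07]  ψ = [3, 0, 3, 2]  (obs o_6=0)
backtrack: best end state = 3; path = [2, 3, 0, 2, 3, 2, 3]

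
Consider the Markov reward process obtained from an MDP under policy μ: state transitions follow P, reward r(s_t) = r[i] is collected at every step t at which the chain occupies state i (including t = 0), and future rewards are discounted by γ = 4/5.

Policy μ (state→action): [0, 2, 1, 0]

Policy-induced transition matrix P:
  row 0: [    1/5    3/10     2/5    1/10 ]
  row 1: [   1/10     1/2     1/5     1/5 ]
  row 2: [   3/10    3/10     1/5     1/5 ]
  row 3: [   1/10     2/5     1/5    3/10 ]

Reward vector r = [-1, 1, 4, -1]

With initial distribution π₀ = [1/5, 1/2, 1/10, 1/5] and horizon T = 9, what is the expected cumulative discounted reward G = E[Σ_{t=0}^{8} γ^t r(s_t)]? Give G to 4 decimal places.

t=0: π = [0.2000, 0.5000, 0.1000, 0.2000], E[r] = 0.5000, γ^t·E[r] = 0.500000, running G = 0.500000
t=1: π = [0.1400, 0.4200, 0.2400, 0.2000], E[r] = 1.0400, γ^t·E[r] = 0.832000, running G = 1.332000
t=2: π = [0.1620, 0.4040, 0.2280, 0.2060], E[r] = 0.9480, γ^t·E[r] = 0.606720, running G = 1.938720
t=3: π = [0.1618, 0.4014, 0.2324, 0.2044], E[r] = 0.9648, γ^t·E[r] = 0.493978, running G = 2.432698
t=4: π = [0.1627, 0.4007, 0.2324, 0.2043], E[r] = 0.9632, γ^t·E[r] = 0.394543, running G = 2.827241
t=5: π = [0.1627, 0.4006, 0.2325, 0.2042], E[r] = 0.9638, γ^t·E[r] = 0.315818, running G = 3.143059
t=6: π = [0.1628, 0.4005, 0.2325, 0.2041], E[r] = 0.9638, γ^t·E[r] = 0.252654, running G = 3.395713
t=7: π = [0.1628, 0.4005, 0.2326, 0.2041], E[r] = 0.9638, γ^t·E[r] = 0.202128, running G = 3.597840
t=8: π = [0.1628, 0.4005, 0.2326, 0.2041], E[r] = 0.9638, γ^t·E[r] = 0.161703, running G = 3.759543

G = 3.7595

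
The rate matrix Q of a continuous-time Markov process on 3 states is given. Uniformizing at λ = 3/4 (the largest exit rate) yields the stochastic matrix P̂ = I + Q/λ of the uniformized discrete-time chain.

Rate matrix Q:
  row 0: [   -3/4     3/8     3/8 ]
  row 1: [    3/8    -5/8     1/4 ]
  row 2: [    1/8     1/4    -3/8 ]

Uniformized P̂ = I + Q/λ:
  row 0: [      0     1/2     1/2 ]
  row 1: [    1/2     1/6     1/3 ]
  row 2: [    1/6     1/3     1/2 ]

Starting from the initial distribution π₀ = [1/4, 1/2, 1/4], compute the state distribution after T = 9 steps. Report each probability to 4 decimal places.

π = [0.2341, 0.3191, 0.4468]

t=0: π = [0.2500, 0.5000, 0.2500]
t=1: π = [0.2917, 0.2917, 0.4167]
t=2: π = [0.2153, 0.3333, 0.4514]
t=3: π = [0.2419, 0.3137, 0.4444]
t=4: π = [0.2309, 0.3214, 0.4477]
t=5: π = [0.2353, 0.3183, 0.4464]
t=6: π = [0.2335, 0.3195, 0.4470]
t=7: π = [0.2342, 0.3190, 0.4467]
t=8: π = [0.2340, 0.3192, 0.4468]
t=9: π = [0.2341, 0.3191, 0.4468]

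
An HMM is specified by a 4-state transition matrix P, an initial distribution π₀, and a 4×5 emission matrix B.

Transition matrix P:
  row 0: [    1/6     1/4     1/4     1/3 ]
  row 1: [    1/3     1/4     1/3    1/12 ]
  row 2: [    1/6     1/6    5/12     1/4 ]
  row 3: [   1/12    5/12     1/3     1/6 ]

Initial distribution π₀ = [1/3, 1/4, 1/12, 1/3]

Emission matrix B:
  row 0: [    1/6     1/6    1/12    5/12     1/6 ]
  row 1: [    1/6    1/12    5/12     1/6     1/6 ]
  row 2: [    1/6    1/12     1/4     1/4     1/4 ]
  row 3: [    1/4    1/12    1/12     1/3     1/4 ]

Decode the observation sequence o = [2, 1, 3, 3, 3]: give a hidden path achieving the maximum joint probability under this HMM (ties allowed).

path = [1, 0, 3, 1, 0]

t=0: δ = [2.778e-02, 1.042e-01, 2.083e-02, 2.778e-02]  (obs o_0=2)
t=1: δ = [5.787e-03, 2.170e-03, 2.894e-03, 7.716e-04]  ψ = [1, 1, 1, 0]  (obs o_1=1)
t=2: δ = [4.019e-04, 2.411e-04, 3.617e-04, 6.430e-04]  ψ = [0, 0, 0, 0]  (obs o_2=3)
t=3: δ = [3.349e-05, 4.465e-05, 5.358e-05, 4.465e-05]  ψ = [1, 3, 3, 0]  (obs o_3=3)
t=4: δ = [6.202e-06, 3.101e-06, 5.582e-06, 4.465e-06]  ψ = [1, 3, 2, 2]  (obs o_4=3)
backtrack: best end state = 0; path = [1, 0, 3, 1, 0]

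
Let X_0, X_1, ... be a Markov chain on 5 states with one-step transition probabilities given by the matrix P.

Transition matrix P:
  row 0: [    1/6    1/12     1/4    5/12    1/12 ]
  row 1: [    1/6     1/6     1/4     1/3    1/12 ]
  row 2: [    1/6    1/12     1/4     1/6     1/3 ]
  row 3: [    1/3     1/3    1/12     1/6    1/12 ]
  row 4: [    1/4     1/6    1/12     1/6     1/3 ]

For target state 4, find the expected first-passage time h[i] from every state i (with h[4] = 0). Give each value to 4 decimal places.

h = [7.4570, 7.4340, 5.5296, 7.7094, 0.0000]

First-step conditioning: h[4] = 0; for i ≠ 4, h[i] = 1 + Σ_k P[i][k]·h[k].
  h[0] = 1 + 1/6·h[0] + 1/12·h[1] + 1/4·h[2] + 5/12·h[3]
  h[1] = 1 + 1/6·h[0] + 1/6·h[1] + 1/4·h[2] + 1/3·h[3]
  h[2] = 1 + 1/6·h[0] + 1/12·h[1] + 1/4·h[2] + 1/6·h[3]
  h[3] = 1 + 1/3·h[0] + 1/3·h[1] + 1/12·h[2] + 1/6·h[3]
Solving the 4×4 linear system over states ≠ 4 gives exactly h = [3900/523, 3888/523, 2892/523, 4032/523, 0] (h[4] = 0 is the target).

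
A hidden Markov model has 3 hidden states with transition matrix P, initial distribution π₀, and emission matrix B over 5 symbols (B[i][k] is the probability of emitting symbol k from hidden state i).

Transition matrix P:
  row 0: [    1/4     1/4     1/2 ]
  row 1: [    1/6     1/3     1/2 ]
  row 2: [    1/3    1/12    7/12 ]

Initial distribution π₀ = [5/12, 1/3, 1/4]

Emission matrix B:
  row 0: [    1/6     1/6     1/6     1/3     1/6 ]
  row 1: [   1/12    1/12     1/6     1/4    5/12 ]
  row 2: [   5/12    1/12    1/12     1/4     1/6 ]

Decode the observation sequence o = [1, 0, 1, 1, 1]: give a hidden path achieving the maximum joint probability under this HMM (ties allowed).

t=0: δ = [6.944e-02, 2.778e-02, 2.083e-02]  (obs o_0=1)
t=1: δ = [2.894e-03, 1.447e-03, 1.447e-02]  ψ = [0, 0, 0]  (obs o_1=0)
t=2: δ = [8.038e-04, 1.005e-04, 7.033e-04]  ψ = [2, 2, 2]  (obs o_2=1)
t=3: δ = [3.907e-05, 1.674e-05, 3.419e-05]  ψ = [2, 0, 2]  (obs o_3=1)
t=4: δ = [1.899e-06, 8.140e-07, 1.662e-06]  ψ = [2, 0, 2]  (obs o_4=1)
backtrack: best end state = 0; path = [0, 2, 2, 2, 0]

path = [0, 2, 2, 2, 0]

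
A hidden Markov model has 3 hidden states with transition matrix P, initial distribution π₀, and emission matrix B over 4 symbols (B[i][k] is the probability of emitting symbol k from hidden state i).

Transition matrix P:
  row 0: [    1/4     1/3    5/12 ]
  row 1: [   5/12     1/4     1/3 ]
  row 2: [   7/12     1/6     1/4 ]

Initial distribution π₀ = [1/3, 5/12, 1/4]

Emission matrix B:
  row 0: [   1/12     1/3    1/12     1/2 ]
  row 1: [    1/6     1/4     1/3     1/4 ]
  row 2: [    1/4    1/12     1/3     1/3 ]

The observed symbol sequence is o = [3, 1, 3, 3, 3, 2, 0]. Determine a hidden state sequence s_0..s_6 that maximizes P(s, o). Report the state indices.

path = [0, 1, 0, 2, 0, 1, 2]

t=0: δ = [1.667e-01, 1.042e-01, 8.333e-02]  (obs o_0=3)
t=1: δ = [1.620e-02, 1.389e-02, 5.787e-03]  ψ = [2, 0, 0]  (obs o_1=1)
t=2: δ = [2.894e-03, 1.350e-03, 2.251e-03]  ψ = [1, 0, 0]  (obs o_2=3)
t=3: δ = [6.564e-04, 2.411e-04, 4.019e-04]  ψ = [2, 0, 0]  (obs o_3=3)
t=4: δ = [1.172e-04, 5.470e-05, 9.117e-05]  ψ = [2, 0, 0]  (obs o_4=3)
t=5: δ = [4.432e-06, 1.302e-05, 1.628e-05]  ψ = [2, 0, 0]  (obs o_5=2)
t=6: δ = [7.914e-07, 5.427e-07, 1.085e-06]  ψ = [2, 1, 1]  (obs o_6=0)
backtrack: best end state = 2; path = [0, 1, 0, 2, 0, 1, 2]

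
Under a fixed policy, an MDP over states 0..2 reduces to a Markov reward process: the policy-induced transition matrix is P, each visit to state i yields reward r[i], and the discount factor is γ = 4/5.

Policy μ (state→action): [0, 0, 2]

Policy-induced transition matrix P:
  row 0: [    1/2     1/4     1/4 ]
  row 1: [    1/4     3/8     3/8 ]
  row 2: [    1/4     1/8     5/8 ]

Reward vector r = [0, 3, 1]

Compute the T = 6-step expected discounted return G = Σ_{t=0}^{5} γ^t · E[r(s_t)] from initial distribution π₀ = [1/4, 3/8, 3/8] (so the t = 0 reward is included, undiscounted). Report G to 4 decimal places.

G = 4.5593

t=0: π = [0.2500, 0.3750, 0.3750], E[r] = 1.5000, γ^t·E[r] = 1.500000, running G = 1.500000
t=1: π = [0.3125, 0.2500, 0.4375], E[r] = 1.1875, γ^t·E[r] = 0.950000, running G = 2.450000
t=2: π = [0.3281, 0.2266, 0.4453], E[r] = 1.1250, γ^t·E[r] = 0.720000, running G = 3.170000
t=3: π = [0.3320, 0.2227, 0.4453], E[r] = 1.1133, γ^t·E[r] = 0.570000, running G = 3.740000
t=4: π = [0.3330, 0.2222, 0.4448], E[r] = 1.1113, γ^t·E[r] = 0.455200, running G = 4.195200
t=5: π = [0.3333, 0.2222, 0.4446], E[r] = 1.1111, γ^t·E[r] = 0.364080, running G = 4.559280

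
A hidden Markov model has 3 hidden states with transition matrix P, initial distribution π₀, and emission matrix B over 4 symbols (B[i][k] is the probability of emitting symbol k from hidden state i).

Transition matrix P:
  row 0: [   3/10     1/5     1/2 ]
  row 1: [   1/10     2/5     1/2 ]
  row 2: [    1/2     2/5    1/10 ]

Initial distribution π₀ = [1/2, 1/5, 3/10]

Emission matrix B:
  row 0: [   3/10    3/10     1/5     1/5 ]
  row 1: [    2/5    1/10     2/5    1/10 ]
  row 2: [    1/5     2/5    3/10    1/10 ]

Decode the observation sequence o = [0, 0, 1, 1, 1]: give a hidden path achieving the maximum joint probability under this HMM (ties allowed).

path = [0, 0, 2, 0, 2]

t=0: δ = [1.500e-01, 8.000e-02, 6.000e-02]  (obs o_0=0)
t=1: δ = [1.350e-02, 1.280e-02, 1.500e-02]  ψ = [0, 1, 0]  (obs o_1=0)
t=2: δ = [2.250e-03, 6.000e-04, 2.700e-03]  ψ = [2, 2, 0]  (obs o_2=1)
t=3: δ = [4.050e-04, 1.080e-04, 4.500e-04]  ψ = [2, 2, 0]  (obs o_3=1)
t=4: δ = [6.750e-05, 1.800e-05, 8.100e-05]  ψ = [2, 2, 0]  (obs o_4=1)
backtrack: best end state = 2; path = [0, 0, 2, 0, 2]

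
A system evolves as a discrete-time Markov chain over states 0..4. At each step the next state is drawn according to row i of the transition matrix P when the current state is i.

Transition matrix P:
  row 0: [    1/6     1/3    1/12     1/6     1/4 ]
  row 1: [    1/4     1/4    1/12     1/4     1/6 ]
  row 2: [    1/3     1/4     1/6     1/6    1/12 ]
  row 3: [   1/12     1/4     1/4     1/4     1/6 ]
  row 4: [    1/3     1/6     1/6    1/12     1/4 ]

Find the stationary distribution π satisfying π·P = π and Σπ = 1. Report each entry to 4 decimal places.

π = [0.2274, 0.2532, 0.1423, 0.1876, 0.1896]

Balance equations π_j = Σ_i π_i·P[i][j]:
  π_0 = 1/6·π_0 + 1/4·π_1 + 1/3·π_2 + 1/12·π_3 + 1/3·π_4
  π_1 = 1/3·π_0 + 1/4·π_1 + 1/4·π_2 + 1/4·π_3 + 1/6·π_4
  π_2 = 1/12·π_0 + 1/12·π_1 + 1/6·π_2 + 1/4·π_3 + 1/6·π_4
  π_3 = 1/6·π_0 + 1/4·π_1 + 1/6·π_2 + 1/4·π_3 + 1/12·π_4
  normalize: π_0 + π_1 + π_2 + π_3 + π_4 = 1
Solving the linear system gives exactly π = [2144/9427, 4773/18854, 1341/9427, 3537/18854, 1787/9427].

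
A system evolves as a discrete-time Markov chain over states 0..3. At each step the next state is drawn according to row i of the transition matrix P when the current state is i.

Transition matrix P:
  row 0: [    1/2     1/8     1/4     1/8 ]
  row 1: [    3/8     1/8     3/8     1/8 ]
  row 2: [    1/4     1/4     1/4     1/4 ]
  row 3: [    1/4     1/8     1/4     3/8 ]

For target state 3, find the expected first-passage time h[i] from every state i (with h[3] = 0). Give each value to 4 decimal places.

h = [6.3000, 6.2000, 5.5000, 0.0000]

First-step conditioning: h[3] = 0; for i ≠ 3, h[i] = 1 + Σ_k P[i][k]·h[k].
  h[0] = 1 + 1/2·h[0] + 1/8·h[1] + 1/4·h[2]
  h[1] = 1 + 3/8·h[0] + 1/8·h[1] + 3/8·h[2]
  h[2] = 1 + 1/4·h[0] + 1/4·h[1] + 1/4·h[2]
Solving the 3×3 linear system over states ≠ 3 gives exactly h = [63/10, 31/5, 11/2, 0] (h[3] = 0 is the target).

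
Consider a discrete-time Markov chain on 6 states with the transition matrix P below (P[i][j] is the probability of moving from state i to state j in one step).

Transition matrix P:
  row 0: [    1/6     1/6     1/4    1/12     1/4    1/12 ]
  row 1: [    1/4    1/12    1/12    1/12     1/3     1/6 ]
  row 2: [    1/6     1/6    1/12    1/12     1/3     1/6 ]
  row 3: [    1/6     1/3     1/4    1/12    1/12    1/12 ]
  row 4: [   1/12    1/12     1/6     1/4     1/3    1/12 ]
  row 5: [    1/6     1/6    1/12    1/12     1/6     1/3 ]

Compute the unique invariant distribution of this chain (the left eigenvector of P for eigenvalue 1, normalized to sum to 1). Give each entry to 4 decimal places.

π = [0.1574, 0.1531, 0.1528, 0.1274, 0.2642, 0.1451]

Balance equations π_j = Σ_i π_i·P[i][j]:
  π_0 = 1/6·π_0 + 1/4·π_1 + 1/6·π_2 + 1/6·π_3 + 1/12·π_4 + 1/6·π_5
  π_1 = 1/6·π_0 + 1/12·π_1 + 1/6·π_2 + 1/3·π_3 + 1/12·π_4 + 1/6·π_5
  π_2 = 1/4·π_0 + 1/12·π_1 + 1/12·π_2 + 1/4·π_3 + 1/6·π_4 + 1/12·π_5
  π_3 = 1/12·π_0 + 1/12·π_1 + 1/12·π_2 + 1/12·π_3 + 1/4·π_4 + 1/12·π_5
  π_4 = 1/4·π_0 + 1/3·π_1 + 1/3·π_2 + 1/12·π_3 + 1/3·π_4 + 1/6·π_5
  normalize: π_0 + π_1 + π_2 + π_3 + π_4 + π_5 = 1
Solving the linear system gives exactly π = [1797/11416, 437/2854, 3489/22832, 727/5708, 377/1427, 3313/22832].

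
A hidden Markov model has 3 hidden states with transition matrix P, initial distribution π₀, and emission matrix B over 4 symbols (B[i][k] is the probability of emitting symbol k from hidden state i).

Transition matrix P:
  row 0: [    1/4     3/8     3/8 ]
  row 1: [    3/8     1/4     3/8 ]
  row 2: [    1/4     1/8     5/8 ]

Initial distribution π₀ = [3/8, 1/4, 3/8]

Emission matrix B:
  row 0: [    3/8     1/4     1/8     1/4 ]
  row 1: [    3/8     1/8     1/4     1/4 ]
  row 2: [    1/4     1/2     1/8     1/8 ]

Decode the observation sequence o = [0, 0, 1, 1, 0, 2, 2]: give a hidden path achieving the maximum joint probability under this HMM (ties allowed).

path = [2, 2, 2, 2, 2, 2, 2]

t=0: δ = [1.406e-01, 9.375e-02, 9.375e-02]  (obs o_0=0)
t=1: δ = [1.318e-02, 1.978e-02, 1.465e-02]  ψ = [0, 0, 2]  (obs o_1=0)
t=2: δ = [1.854e-03, 6.180e-04, 4.578e-03]  ψ = [1, 0, 2]  (obs o_2=1)
t=3: δ = [2.861e-04, 8.690e-05, 1.431e-03]  ψ = [2, 0, 2]  (obs o_3=1)
t=4: δ = [1.341e-04, 6.706e-05, 2.235e-04]  ψ = [2, 2, 2]  (obs o_4=0)
t=5: δ = [6.985e-06, 1.257e-05, 1.746e-05]  ψ = [2, 0, 2]  (obs o_5=2)
t=6: δ = [5.894e-07, 7.858e-07, 1.364e-06]  ψ = [1, 1, 2]  (obs o_6=2)
backtrack: best end state = 2; path = [2, 2, 2, 2, 2, 2, 2]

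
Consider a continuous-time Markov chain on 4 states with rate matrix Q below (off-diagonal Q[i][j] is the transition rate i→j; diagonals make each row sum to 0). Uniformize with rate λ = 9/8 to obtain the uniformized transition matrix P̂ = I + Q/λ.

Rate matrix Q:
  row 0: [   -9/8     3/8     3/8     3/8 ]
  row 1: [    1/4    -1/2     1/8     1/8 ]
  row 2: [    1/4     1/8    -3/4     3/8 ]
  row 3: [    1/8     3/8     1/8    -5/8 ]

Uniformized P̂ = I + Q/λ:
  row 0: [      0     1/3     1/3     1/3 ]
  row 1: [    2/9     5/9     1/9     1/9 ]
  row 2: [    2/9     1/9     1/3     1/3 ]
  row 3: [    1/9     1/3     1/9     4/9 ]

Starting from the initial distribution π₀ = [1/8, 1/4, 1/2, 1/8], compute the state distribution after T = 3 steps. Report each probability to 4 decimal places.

t=0: π = [0.1250, 0.2500, 0.5000, 0.1250]
t=1: π = [0.1806, 0.2778, 0.2500, 0.2917]
t=2: π = [0.1497, 0.3395, 0.2068, 0.3040]
t=3: π = [0.1552, 0.3628, 0.1903, 0.2917]

π = [0.1552, 0.3628, 0.1903, 0.2917]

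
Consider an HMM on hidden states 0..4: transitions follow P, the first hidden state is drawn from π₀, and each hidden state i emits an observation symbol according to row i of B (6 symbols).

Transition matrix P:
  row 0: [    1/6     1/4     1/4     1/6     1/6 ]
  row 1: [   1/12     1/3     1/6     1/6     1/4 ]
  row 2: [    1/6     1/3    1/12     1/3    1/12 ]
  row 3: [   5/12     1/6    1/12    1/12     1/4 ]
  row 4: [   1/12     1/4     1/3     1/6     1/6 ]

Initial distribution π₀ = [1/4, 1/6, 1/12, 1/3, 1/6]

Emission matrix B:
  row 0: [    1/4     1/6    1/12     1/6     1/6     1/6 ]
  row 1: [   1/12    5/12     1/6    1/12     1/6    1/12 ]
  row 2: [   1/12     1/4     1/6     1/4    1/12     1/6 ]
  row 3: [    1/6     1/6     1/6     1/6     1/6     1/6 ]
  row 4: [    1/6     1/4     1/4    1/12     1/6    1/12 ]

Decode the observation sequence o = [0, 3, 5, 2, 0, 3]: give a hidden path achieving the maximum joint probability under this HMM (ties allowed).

t=0: δ = [6.250e-02, 1.389e-02, 6.944e-03, 5.556e-02, 2.778e-02]  (obs o_0=0)
t=1: δ = [3.858e-03, 1.302e-03, 3.906e-03, 1.736e-03, 1.157e-03]  ψ = [3, 0, 0, 0, 3]  (obs o_1=3)
t=2: δ = [1.206e-04, 1.085e-04, 1.608e-04, 2.170e-04, 5.358e-05]  ψ = [3, 2, 0, 2, 0]  (obs o_2=5)
t=3: δ = [7.535e-06, 8.931e-06, 5.023e-06, 8.931e-06, 1.356e-05]  ψ = [3, 2, 0, 2, 3]  (obs o_3=2)
t=4: δ = [9.303e-07, 2.826e-07, 3.768e-07, 3.768e-07, 3.768e-07]  ψ = [3, 4, 4, 4, 4]  (obs o_4=0)
t=5: δ = [2.616e-08, 1.938e-08, 5.814e-08, 2.584e-08, 1.292e-08]  ψ = [3, 0, 0, 0, 0]  (obs o_5=3)
backtrack: best end state = 2; path = [3, 0, 2, 3, 0, 2]

path = [3, 0, 2, 3, 0, 2]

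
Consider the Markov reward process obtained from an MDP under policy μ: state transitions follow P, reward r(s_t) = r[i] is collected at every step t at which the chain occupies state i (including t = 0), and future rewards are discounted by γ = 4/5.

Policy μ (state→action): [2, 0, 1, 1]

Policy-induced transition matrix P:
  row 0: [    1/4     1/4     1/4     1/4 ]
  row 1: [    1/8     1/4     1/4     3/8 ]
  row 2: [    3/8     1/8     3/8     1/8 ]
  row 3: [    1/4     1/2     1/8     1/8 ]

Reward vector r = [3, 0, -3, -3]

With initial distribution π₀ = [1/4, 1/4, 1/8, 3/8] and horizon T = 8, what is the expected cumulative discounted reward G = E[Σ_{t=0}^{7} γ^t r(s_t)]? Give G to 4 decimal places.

t=0: π = [0.2500, 0.2500, 0.1250, 0.3750], E[r] = -0.7500, γ^t·E[r] = -0.750000, running G = -0.750000
t=1: π = [0.2344, 0.3281, 0.2188, 0.2188], E[r] = -0.6094, γ^t·E[r] = -0.487500, running G = -1.237500
t=2: π = [0.2363, 0.2773, 0.2500, 0.2363], E[r] = -0.7500, γ^t·E[r] = -0.480000, running G = -1.717500
t=3: π = [0.2466, 0.2778, 0.2517, 0.2239], E[r] = -0.6870, γ^t·E[r] = -0.351750, running G = -2.069250
t=4: π = [0.2467, 0.2745, 0.2535, 0.2253], E[r] = -0.6961, γ^t·E[r] = -0.285113, running G = -2.354363
t=5: π = [0.2474, 0.2746, 0.2535, 0.2245], E[r] = -0.6919, γ^t·E[r] = -0.226710, running G = -2.581073
t=6: π = [0.2474, 0.2744, 0.2536, 0.2246], E[r] = -0.6926, γ^t·E[r] = -0.181549, running G = -2.762621
t=7: π = [0.2474, 0.2744, 0.2536, 0.2245], E[r] = -0.6923, γ^t·E[r] = -0.145180, running G = -2.907801

G = -2.9078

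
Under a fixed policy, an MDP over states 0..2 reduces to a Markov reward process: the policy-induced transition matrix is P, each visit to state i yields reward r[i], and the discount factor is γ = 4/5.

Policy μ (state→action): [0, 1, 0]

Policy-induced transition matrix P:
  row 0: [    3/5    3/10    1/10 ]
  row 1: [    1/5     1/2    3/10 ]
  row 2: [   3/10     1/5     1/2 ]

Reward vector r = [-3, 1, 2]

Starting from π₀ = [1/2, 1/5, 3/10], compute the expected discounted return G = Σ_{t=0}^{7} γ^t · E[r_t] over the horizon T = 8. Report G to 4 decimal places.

t=0: π = [0.5000, 0.2000, 0.3000], E[r] = -0.7000, γ^t·E[r] = -0.700000, running G = -0.700000
t=1: π = [0.4300, 0.3100, 0.2600], E[r] = -0.4600, γ^t·E[r] = -0.368000, running G = -1.068000
t=2: π = [0.3980, 0.3360, 0.2660], E[r] = -0.3260, γ^t·E[r] = -0.208640, running G = -1.276640
t=3: π = [0.3858, 0.3406, 0.2736], E[r] = -0.2696, γ^t·E[r] = -0.138035, running G = -1.414675
t=4: π = [0.3817, 0.3408, 0.2776], E[r] = -0.2492, γ^t·E[r] = -0.102056, running G = -1.516731
t=5: π = [0.3804, 0.3404, 0.2792], E[r] = -0.2425, γ^t·E[r] = -0.079474, running G = -1.596205
t=6: π = [0.3801, 0.3402, 0.2797], E[r] = -0.2406, γ^t·E[r] = -0.063073, running G = -1.659279
t=7: π = [0.3800, 0.3401, 0.2799], E[r] = -0.2401, γ^t·E[r] = -0.050355, running G = -1.709633

G = -1.7096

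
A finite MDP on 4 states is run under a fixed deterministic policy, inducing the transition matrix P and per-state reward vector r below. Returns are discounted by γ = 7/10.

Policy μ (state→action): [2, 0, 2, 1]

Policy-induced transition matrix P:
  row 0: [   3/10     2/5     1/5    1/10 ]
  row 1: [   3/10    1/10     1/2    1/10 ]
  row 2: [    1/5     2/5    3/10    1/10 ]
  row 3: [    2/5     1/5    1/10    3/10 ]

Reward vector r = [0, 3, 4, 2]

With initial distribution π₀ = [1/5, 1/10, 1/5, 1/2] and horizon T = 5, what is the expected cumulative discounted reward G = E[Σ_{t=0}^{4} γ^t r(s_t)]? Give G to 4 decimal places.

t=0: π = [0.2000, 0.1000, 0.2000, 0.5000], E[r] = 2.1000, γ^t·E[r] = 2.100000, running G = 2.100000
t=1: π = [0.3300, 0.2700, 0.2000, 0.2000], E[r] = 2.0100, γ^t·E[r] = 1.407000, running G = 3.507000
t=2: π = [0.3000, 0.2790, 0.2810, 0.1400], E[r] = 2.2410, γ^t·E[r] = 1.098090, running G = 4.605090
t=3: π = [0.2859, 0.2883, 0.2978, 0.1280], E[r] = 2.3121, γ^t·E[r] = 0.793050, running G = 5.398140
t=4: π = [0.2830, 0.2879, 0.3035, 0.1256], E[r] = 2.3288, γ^t·E[r] = 0.559147, running G = 5.957288

G = 5.9573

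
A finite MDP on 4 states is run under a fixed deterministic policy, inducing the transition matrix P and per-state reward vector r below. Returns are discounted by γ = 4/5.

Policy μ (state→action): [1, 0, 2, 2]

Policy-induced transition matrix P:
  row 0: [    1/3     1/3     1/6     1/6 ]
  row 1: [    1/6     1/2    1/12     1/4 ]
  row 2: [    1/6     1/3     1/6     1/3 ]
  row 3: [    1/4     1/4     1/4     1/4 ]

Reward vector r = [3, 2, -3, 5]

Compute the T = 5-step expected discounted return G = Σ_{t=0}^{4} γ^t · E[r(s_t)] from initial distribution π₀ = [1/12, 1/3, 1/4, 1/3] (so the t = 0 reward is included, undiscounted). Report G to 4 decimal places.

G = 6.9624

t=0: π = [0.0833, 0.3333, 0.2500, 0.3333], E[r] = 1.8333, γ^t·E[r] = 1.833333, running G = 1.833333
t=1: π = [0.2083, 0.3611, 0.1667, 0.2639], E[r] = 2.1667, γ^t·E[r] = 1.733333, running G = 3.566667
t=2: π = [0.2234, 0.3715, 0.1586, 0.2465], E[r] = 2.1701, γ^t·E[r] = 1.388889, running G = 4.955556
t=3: π = [0.2244, 0.3747, 0.1563, 0.2446], E[r] = 2.1770, γ^t·E[r] = 1.114617, running G = 6.070173
t=4: π = [0.2245, 0.3754, 0.1558, 0.2443], E[r] = 2.1783, γ^t·E[r] = 0.892227, running G = 6.962400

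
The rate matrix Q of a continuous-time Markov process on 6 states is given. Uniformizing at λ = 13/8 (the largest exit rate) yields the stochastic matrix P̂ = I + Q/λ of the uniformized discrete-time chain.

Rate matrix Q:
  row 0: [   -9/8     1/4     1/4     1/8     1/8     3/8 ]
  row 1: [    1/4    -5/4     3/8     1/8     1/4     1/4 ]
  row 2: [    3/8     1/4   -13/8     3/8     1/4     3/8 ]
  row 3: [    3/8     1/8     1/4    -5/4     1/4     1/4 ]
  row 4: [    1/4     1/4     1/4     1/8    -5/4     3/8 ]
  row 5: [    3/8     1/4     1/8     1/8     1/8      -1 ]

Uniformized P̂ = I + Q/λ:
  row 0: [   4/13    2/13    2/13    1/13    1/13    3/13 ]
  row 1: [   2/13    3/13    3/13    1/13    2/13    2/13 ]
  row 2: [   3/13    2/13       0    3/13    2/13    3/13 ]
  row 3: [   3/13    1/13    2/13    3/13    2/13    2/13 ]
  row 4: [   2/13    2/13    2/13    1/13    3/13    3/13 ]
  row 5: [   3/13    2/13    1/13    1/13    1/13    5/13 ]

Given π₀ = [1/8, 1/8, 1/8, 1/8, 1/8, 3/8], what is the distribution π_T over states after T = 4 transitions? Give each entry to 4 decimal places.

π = [0.2263, 0.1572, 0.1273, 0.1140, 0.1270, 0.2482]

t=0: π = [0.1250, 0.1250, 0.1250, 0.1250, 0.1250, 0.3750]
t=1: π = [0.2212, 0.1538, 0.1154, 0.1154, 0.1250, 0.2692]
t=2: π = [0.2263, 0.1568, 0.1272, 0.1124, 0.1257, 0.2515]
t=3: π = [0.2264, 0.1573, 0.1270, 0.1138, 0.1268, 0.2487]
t=4: π = [0.2263, 0.1572, 0.1273, 0.1140, 0.1270, 0.2482]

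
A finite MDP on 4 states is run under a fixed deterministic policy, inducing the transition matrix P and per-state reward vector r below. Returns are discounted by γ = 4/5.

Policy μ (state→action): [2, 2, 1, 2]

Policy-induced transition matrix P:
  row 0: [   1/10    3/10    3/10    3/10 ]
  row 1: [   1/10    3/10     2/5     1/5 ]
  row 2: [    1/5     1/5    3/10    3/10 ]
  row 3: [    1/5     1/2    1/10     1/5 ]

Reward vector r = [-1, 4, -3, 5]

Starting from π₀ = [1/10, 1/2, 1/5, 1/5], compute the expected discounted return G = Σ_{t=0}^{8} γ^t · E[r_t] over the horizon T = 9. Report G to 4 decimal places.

t=0: π = [0.1000, 0.5000, 0.2000, 0.2000], E[r] = 2.3000, γ^t·E[r] = 2.300000, running G = 2.300000
t=1: π = [0.1400, 0.3200, 0.3100, 0.2300], E[r] = 1.3600, γ^t·E[r] = 1.088000, running G = 3.388000
t=2: π = [0.1540, 0.3150, 0.2860, 0.2450], E[r] = 1.4730, γ^t·E[r] = 0.942720, running G = 4.330720
t=3: π = [0.1531, 0.3204, 0.2825, 0.2440], E[r] = 1.5010, γ^t·E[r] = 0.768512, running G = 5.099232
t=4: π = [0.1527, 0.3206, 0.2832, 0.2436], E[r] = 1.4976, γ^t·E[r] = 0.613429, running G = 5.712661
t=5: π = [0.1527, 0.3204, 0.2833, 0.2436], E[r] = 1.4968, γ^t·E[r] = 0.490467, running G = 6.203129
t=6: π = [0.1527, 0.3204, 0.2833, 0.2436], E[r] = 1.4969, γ^t·E[r] = 0.392401, running G = 6.595529
t=7: π = [0.1527, 0.3204, 0.2833, 0.2436], E[r] = 1.4969, γ^t·E[r] = 0.313926, running G = 6.909455
t=8: π = [0.1527, 0.3204, 0.2833, 0.2436], E[r] = 1.4969, γ^t·E[r] = 0.251140, running G = 7.160595

G = 7.1606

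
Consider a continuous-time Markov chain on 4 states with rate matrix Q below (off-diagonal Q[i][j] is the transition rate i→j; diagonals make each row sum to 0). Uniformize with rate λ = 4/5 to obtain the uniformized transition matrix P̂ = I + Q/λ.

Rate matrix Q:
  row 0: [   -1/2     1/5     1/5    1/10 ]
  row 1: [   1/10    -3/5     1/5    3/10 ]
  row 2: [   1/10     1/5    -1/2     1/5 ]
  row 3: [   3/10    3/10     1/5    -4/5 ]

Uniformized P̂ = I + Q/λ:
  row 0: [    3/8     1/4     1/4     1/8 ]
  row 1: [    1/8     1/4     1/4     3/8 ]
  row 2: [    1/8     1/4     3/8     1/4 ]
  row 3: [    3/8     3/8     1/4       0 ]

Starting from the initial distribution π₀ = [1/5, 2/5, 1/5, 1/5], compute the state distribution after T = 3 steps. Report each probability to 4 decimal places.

t=0: π = [0.2000, 0.4000, 0.2000, 0.2000]
t=1: π = [0.2250, 0.2750, 0.2750, 0.2250]
t=2: π = [0.2375, 0.2781, 0.2844, 0.2000]
t=3: π = [0.2344, 0.2750, 0.2855, 0.2051]

π = [0.2344, 0.2750, 0.2855, 0.2051]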